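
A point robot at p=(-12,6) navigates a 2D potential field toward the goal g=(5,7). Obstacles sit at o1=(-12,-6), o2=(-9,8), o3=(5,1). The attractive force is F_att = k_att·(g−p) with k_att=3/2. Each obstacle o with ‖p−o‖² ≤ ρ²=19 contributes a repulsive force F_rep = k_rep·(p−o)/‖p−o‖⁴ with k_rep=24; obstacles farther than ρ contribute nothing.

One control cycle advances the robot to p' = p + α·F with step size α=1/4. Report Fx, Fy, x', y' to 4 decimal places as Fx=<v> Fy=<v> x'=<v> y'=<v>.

F_att = 3/2·(g−p) = 3/2·(17,1) = (25.5000,1.5000)
o1: d²=144 > ρ²=19 → inactive
o2: d²=13 ≤ ρ²=19; F_rep = 24·(-3,-2)/13² = (-0.4260,-0.2840)
o3: d²=314 > ρ²=19 → inactive
F = F_att + ΣF_rep = (25.0740,1.2160)
p' = p + 1/4·F = (-5.7315,6.3040)

Fx=25.0740 Fy=1.2160 x'=-5.7315 y'=6.3040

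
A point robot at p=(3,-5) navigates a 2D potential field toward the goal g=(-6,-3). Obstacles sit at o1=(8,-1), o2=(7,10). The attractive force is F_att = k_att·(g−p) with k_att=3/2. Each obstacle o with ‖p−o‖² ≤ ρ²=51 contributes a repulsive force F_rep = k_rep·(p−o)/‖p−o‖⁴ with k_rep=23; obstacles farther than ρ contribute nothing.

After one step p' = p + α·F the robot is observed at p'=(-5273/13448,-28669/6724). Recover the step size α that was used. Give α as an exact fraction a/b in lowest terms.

F_att = 3/2·(g−p) = 3/2·(-9,2) = (-13.5000,3.0000)
o1: d²=41 ≤ ρ²=51; F_rep = 23·(-5,-4)/41² = (-0.0684,-0.0547)
o2: d²=241 > ρ²=51 → inactive
F = F_att + ΣF_rep = (-13.5684,2.9453)
Δp = p'−p = (-3.3921,0.7363); α = Δx/Fx = (-45617/13448) / (-45617/3362) = 1/4
check: Δy/Fy = (4951/6724) / (4951/1681) = 1/4 ✓

α = 1/4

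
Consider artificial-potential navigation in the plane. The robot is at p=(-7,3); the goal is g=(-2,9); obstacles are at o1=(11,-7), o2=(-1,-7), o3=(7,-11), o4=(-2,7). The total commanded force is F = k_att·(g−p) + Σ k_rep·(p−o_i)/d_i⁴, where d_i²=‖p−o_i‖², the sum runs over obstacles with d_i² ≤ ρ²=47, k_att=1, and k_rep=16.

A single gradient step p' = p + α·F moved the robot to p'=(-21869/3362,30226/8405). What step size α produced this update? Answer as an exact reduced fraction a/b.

F_att = 1·(g−p) = 1·(5,6) = (5.0000,6.0000)
o1: d²=424 > ρ²=47 → inactive
o2: d²=136 > ρ²=47 → inactive
o3: d²=392 > ρ²=47 → inactive
o4: d²=41 ≤ ρ²=47; F_rep = 16·(-5,-4)/41² = (-0.0476,-0.0381)
F = F_att + ΣF_rep = (4.9524,5.9619)
Δp = p'−p = (0.4952,0.5962); α = Δx/Fx = (1665/3362) / (8325/1681) = 1/10
check: Δy/Fy = (5011/8405) / (10022/1681) = 1/10 ✓

α = 1/10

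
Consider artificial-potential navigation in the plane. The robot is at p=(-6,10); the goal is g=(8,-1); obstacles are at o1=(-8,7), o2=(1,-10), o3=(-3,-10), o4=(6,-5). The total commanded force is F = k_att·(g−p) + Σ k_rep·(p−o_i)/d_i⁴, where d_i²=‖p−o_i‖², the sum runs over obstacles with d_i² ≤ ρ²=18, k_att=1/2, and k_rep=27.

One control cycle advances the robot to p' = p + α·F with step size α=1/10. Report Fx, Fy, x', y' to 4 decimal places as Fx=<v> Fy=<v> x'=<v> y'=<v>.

Fx=7.3195 Fy=-5.0207 x'=-5.2680 y'=9.4979

F_att = 1/2·(g−p) = 1/2·(14,-11) = (7.0000,-5.5000)
o1: d²=13 ≤ ρ²=18; F_rep = 27·(2,3)/13² = (0.3195,0.4793)
o2: d²=449 > ρ²=18 → inactive
o3: d²=409 > ρ²=18 → inactive
o4: d²=369 > ρ²=18 → inactive
F = F_att + ΣF_rep = (7.3195,-5.0207)
p' = p + 1/10·F = (-5.2680,9.4979)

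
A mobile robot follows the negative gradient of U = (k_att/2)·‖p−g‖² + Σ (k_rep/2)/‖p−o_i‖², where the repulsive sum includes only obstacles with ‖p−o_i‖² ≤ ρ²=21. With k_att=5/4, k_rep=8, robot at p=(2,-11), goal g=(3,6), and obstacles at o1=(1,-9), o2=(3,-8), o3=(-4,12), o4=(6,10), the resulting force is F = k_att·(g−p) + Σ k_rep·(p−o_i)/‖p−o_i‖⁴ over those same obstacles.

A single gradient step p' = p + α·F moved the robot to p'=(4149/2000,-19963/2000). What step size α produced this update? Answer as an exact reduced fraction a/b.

F_att = 5/4·(g−p) = 5/4·(1,17) = (1.2500,21.2500)
o1: d²=5 ≤ ρ²=21; F_rep = 8·(1,-2)/5² = (0.3200,-0.6400)
o2: d²=10 ≤ ρ²=21; F_rep = 8·(-1,-3)/10² = (-0.0800,-0.2400)
o3: d²=565 > ρ²=21 → inactive
o4: d²=457 > ρ²=21 → inactive
F = F_att + ΣF_rep = (1.4900,20.3700)
Δp = p'−p = (0.0745,1.0185); α = Δx/Fx = (149/2000) / (149/100) = 1/20
check: Δy/Fy = (2037/2000) / (2037/100) = 1/20 ✓

α = 1/20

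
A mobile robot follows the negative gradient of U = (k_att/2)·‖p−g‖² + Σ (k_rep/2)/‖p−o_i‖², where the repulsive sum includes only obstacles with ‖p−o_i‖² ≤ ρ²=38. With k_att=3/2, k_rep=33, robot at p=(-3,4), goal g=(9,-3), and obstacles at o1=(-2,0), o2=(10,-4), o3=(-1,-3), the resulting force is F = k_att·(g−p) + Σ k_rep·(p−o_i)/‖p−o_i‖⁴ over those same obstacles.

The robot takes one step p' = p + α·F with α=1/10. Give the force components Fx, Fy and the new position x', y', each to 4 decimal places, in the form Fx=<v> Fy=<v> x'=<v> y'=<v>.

Fx=17.8858 Fy=-10.0433 x'=-1.2114 y'=2.9957

F_att = 3/2·(g−p) = 3/2·(12,-7) = (18.0000,-10.5000)
o1: d²=17 ≤ ρ²=38; F_rep = 33·(-1,4)/17² = (-0.1142,0.4567)
o2: d²=233 > ρ²=38 → inactive
o3: d²=53 > ρ²=38 → inactive
F = F_att + ΣF_rep = (17.8858,-10.0433)
p' = p + 1/10·F = (-1.2114,2.9957)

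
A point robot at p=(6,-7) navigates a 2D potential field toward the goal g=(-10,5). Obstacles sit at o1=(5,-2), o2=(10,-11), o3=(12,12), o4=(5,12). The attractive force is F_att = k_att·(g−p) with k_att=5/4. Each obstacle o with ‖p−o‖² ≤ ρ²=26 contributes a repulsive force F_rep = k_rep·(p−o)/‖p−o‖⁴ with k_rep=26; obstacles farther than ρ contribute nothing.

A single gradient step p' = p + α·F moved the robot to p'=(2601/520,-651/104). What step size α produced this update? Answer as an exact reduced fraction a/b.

α = 1/20

F_att = 5/4·(g−p) = 5/4·(-16,12) = (-20.0000,15.0000)
o1: d²=26 ≤ ρ²=26; F_rep = 26·(1,-5)/26² = (0.0385,-0.1923)
o2: d²=32 > ρ²=26 → inactive
o3: d²=397 > ρ²=26 → inactive
o4: d²=362 > ρ²=26 → inactive
F = F_att + ΣF_rep = (-19.9615,14.8077)
Δp = p'−p = (-0.9981,0.7404); α = Δx/Fx = (-519/520) / (-519/26) = 1/20
check: Δy/Fy = (77/104) / (385/26) = 1/20 ✓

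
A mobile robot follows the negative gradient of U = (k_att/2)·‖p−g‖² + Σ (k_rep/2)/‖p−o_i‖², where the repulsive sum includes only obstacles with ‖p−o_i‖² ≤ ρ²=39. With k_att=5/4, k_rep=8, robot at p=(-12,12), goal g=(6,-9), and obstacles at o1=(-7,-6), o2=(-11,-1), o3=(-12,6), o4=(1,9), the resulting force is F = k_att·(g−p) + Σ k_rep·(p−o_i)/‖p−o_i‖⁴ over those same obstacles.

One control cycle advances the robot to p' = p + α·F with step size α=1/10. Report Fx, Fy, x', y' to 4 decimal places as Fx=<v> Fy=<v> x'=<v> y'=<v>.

F_att = 5/4·(g−p) = 5/4·(18,-21) = (22.5000,-26.2500)
o1: d²=349 > ρ²=39 → inactive
o2: d²=170 > ρ²=39 → inactive
o3: d²=36 ≤ ρ²=39; F_rep = 8·(0,6)/36² = (0.0000,0.0370)
o4: d²=178 > ρ²=39 → inactive
F = F_att + ΣF_rep = (22.5000,-26.2130)
p' = p + 1/10·F = (-9.7500,9.3787)

Fx=22.5000 Fy=-26.2130 x'=-9.7500 y'=9.3787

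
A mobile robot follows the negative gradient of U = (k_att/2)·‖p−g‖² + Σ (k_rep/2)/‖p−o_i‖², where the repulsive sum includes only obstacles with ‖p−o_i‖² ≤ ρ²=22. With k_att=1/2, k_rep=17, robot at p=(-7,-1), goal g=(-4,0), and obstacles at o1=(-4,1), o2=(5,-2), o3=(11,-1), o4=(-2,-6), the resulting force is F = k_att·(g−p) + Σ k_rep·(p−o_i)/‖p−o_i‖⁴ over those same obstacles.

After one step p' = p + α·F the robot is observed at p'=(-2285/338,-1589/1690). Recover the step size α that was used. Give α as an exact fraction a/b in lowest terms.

F_att = 1/2·(g−p) = 1/2·(3,1) = (1.5000,0.5000)
o1: d²=13 ≤ ρ²=22; F_rep = 17·(-3,-2)/13² = (-0.3018,-0.2012)
o2: d²=145 > ρ²=22 → inactive
o3: d²=324 > ρ²=22 → inactive
o4: d²=50 > ρ²=22 → inactive
F = F_att + ΣF_rep = (1.1982,0.2988)
Δp = p'−p = (0.2396,0.0598); α = Δx/Fx = (81/338) / (405/338) = 1/5
check: Δy/Fy = (101/1690) / (101/338) = 1/5 ✓

α = 1/5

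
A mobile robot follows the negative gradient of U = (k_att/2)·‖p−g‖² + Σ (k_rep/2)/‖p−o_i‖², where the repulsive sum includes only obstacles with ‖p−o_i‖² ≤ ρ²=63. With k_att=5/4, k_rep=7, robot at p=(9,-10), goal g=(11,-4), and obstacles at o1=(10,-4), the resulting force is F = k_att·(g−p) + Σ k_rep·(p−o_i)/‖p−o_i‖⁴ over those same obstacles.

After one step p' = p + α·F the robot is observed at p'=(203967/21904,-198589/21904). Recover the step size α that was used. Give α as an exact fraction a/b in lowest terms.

F_att = 5/4·(g−p) = 5/4·(2,6) = (2.5000,7.5000)
o1: d²=37 ≤ ρ²=63; F_rep = 7·(-1,-6)/37² = (-0.0051,-0.0307)
F = F_att + ΣF_rep = (2.4949,7.4693)
Δp = p'−p = (0.3119,0.9337); α = Δx/Fx = (6831/21904) / (6831/2738) = 1/8
check: Δy/Fy = (20451/21904) / (20451/2738) = 1/8 ✓

α = 1/8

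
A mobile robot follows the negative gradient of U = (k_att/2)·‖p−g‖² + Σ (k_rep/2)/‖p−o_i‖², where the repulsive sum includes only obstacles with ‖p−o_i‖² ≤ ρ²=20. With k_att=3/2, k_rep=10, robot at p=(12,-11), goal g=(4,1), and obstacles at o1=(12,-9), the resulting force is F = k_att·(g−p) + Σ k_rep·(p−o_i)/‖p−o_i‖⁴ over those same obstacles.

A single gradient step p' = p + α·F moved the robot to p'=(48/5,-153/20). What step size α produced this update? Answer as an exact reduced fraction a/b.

α = 1/5

F_att = 3/2·(g−p) = 3/2·(-8,12) = (-12.0000,18.0000)
o1: d²=4 ≤ ρ²=20; F_rep = 10·(0,-2)/4² = (0.0000,-1.2500)
F = F_att + ΣF_rep = (-12.0000,16.7500)
Δp = p'−p = (-2.4000,3.3500); α = Δx/Fx = (-12/5) / (-12) = 1/5
check: Δy/Fy = (67/20) / (67/4) = 1/5 ✓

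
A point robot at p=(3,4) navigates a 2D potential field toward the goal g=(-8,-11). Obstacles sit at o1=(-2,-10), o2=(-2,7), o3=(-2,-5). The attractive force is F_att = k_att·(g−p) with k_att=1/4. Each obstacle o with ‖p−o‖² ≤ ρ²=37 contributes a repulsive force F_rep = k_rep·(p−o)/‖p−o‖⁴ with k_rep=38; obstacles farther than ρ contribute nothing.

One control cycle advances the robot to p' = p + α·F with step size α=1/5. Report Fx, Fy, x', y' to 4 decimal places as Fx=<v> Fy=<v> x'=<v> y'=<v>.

Fx=-2.5856 Fy=-3.8486 x'=2.4829 y'=3.2303

F_att = 1/4·(g−p) = 1/4·(-11,-15) = (-2.7500,-3.7500)
o1: d²=221 > ρ²=37 → inactive
o2: d²=34 ≤ ρ²=37; F_rep = 38·(5,-3)/34² = (0.1644,-0.0986)
o3: d²=106 > ρ²=37 → inactive
F = F_att + ΣF_rep = (-2.5856,-3.8486)
p' = p + 1/5·F = (2.4829,3.2303)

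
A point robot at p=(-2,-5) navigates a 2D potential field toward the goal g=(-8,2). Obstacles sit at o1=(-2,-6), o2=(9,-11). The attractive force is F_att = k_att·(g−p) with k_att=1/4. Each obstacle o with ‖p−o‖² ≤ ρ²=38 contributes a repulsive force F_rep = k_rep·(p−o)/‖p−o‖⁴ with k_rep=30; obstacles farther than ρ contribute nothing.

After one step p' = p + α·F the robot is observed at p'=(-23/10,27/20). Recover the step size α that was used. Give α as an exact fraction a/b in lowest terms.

α = 1/5

F_att = 1/4·(g−p) = 1/4·(-6,7) = (-1.5000,1.7500)
o1: d²=1 ≤ ρ²=38; F_rep = 30·(0,1)/1² = (0.0000,30.0000)
o2: d²=157 > ρ²=38 → inactive
F = F_att + ΣF_rep = (-1.5000,31.7500)
Δp = p'−p = (-0.3000,6.3500); α = Δx/Fx = (-3/10) / (-3/2) = 1/5
check: Δy/Fy = (127/20) / (127/4) = 1/5 ✓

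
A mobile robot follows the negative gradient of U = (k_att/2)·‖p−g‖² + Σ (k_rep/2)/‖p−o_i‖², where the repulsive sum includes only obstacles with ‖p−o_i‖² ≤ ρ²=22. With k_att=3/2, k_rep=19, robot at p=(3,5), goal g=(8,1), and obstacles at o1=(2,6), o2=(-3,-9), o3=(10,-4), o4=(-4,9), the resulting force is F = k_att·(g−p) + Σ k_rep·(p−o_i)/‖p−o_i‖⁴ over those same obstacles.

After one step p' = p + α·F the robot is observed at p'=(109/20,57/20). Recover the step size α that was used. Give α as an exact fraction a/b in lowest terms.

α = 1/5

F_att = 3/2·(g−p) = 3/2·(5,-4) = (7.5000,-6.0000)
o1: d²=2 ≤ ρ²=22; F_rep = 19·(1,-1)/2² = (4.7500,-4.7500)
o2: d²=232 > ρ²=22 → inactive
o3: d²=130 > ρ²=22 → inactive
o4: d²=65 > ρ²=22 → inactive
F = F_att + ΣF_rep = (12.2500,-10.7500)
Δp = p'−p = (2.4500,-2.1500); α = Δx/Fx = (49/20) / (49/4) = 1/5
check: Δy/Fy = (-43/20) / (-43/4) = 1/5 ✓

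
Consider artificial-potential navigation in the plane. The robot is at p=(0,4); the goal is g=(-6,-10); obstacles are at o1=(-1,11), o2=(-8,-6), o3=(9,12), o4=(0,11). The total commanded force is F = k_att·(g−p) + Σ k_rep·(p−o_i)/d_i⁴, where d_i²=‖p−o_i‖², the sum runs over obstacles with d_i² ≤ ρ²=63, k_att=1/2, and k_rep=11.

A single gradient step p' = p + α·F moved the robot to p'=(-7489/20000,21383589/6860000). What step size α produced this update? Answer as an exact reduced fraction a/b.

F_att = 1/2·(g−p) = 1/2·(-6,-14) = (-3.0000,-7.0000)
o1: d²=50 ≤ ρ²=63; F_rep = 11·(1,-7)/50² = (0.0044,-0.0308)
o2: d²=164 > ρ²=63 → inactive
o3: d²=145 > ρ²=63 → inactive
o4: d²=49 ≤ ρ²=63; F_rep = 11·(0,-7)/49² = (0.0000,-0.0321)
F = F_att + ΣF_rep = (-2.9956,-7.0629)
Δp = p'−p = (-0.3745,-0.8829); α = Δx/Fx = (-7489/20000) / (-7489/2500) = 1/8
check: Δy/Fy = (-6056411/6860000) / (-6056411/857500) = 1/8 ✓

α = 1/8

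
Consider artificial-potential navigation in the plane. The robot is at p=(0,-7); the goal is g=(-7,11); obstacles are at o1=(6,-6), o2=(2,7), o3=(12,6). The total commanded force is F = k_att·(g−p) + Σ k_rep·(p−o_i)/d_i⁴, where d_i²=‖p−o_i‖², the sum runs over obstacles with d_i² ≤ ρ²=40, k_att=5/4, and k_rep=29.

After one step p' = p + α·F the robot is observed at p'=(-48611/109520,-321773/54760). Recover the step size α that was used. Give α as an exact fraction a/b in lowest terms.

α = 1/20

F_att = 5/4·(g−p) = 5/4·(-7,18) = (-8.7500,22.5000)
o1: d²=37 ≤ ρ²=40; F_rep = 29·(-6,-1)/37² = (-0.1271,-0.0212)
o2: d²=200 > ρ²=40 → inactive
o3: d²=313 > ρ²=40 → inactive
F = F_att + ΣF_rep = (-8.8771,22.4788)
Δp = p'−p = (-0.4439,1.1239); α = Δx/Fx = (-48611/109520) / (-48611/5476) = 1/20
check: Δy/Fy = (61547/54760) / (61547/2738) = 1/20 ✓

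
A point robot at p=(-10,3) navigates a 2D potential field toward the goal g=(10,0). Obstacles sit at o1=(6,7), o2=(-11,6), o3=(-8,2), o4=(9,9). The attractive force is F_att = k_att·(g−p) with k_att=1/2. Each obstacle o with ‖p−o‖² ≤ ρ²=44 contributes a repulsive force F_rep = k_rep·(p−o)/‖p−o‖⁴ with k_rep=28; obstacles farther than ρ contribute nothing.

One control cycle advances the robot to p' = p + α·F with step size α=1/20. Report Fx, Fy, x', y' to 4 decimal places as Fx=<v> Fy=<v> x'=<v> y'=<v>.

Fx=8.0400 Fy=-1.2200 x'=-9.5980 y'=2.9390

F_att = 1/2·(g−p) = 1/2·(20,-3) = (10.0000,-1.5000)
o1: d²=272 > ρ²=44 → inactive
o2: d²=10 ≤ ρ²=44; F_rep = 28·(1,-3)/10² = (0.2800,-0.8400)
o3: d²=5 ≤ ρ²=44; F_rep = 28·(-2,1)/5² = (-2.2400,1.1200)
o4: d²=397 > ρ²=44 → inactive
F = F_att + ΣF_rep = (8.0400,-1.2200)
p' = p + 1/20·F = (-9.5980,2.9390)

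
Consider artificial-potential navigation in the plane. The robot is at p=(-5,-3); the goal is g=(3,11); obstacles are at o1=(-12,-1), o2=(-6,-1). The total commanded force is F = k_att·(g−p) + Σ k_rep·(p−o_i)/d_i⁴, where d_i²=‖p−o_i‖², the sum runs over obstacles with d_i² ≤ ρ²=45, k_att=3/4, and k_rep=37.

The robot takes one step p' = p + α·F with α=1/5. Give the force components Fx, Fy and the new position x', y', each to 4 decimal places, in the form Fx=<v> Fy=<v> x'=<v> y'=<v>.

Fx=7.4800 Fy=7.5400 x'=-3.5040 y'=-1.4920

F_att = 3/4·(g−p) = 3/4·(8,14) = (6.0000,10.5000)
o1: d²=53 > ρ²=45 → inactive
o2: d²=5 ≤ ρ²=45; F_rep = 37·(1,-2)/5² = (1.4800,-2.9600)
F = F_att + ΣF_rep = (7.4800,7.5400)
p' = p + 1/5·F = (-3.5040,-1.4920)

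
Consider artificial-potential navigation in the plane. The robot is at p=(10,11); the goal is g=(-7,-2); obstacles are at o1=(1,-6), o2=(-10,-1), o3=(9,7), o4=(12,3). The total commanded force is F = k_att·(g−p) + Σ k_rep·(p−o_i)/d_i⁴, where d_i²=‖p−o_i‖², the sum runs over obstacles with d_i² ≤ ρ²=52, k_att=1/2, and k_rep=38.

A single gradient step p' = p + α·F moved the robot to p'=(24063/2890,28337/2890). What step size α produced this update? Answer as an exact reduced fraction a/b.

F_att = 1/2·(g−p) = 1/2·(-17,-13) = (-8.5000,-6.5000)
o1: d²=370 > ρ²=52 → inactive
o2: d²=544 > ρ²=52 → inactive
o3: d²=17 ≤ ρ²=52; F_rep = 38·(1,4)/17² = (0.1315,0.5260)
o4: d²=68 > ρ²=52 → inactive
F = F_att + ΣF_rep = (-8.3685,-5.9740)
Δp = p'−p = (-1.6737,-1.1948); α = Δx/Fx = (-4837/2890) / (-4837/578) = 1/5
check: Δy/Fy = (-3453/2890) / (-3453/578) = 1/5 ✓

α = 1/5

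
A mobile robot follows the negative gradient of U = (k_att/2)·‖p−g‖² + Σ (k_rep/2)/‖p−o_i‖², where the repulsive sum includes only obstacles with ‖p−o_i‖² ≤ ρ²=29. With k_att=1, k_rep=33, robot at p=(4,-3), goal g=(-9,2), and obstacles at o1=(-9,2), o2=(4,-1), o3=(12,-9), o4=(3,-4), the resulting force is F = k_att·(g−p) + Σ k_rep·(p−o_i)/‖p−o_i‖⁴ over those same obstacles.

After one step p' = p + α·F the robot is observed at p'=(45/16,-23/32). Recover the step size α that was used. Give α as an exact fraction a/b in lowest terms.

α = 1/4

F_att = 1·(g−p) = 1·(-13,5) = (-13.0000,5.0000)
o1: d²=194 > ρ²=29 → inactive
o2: d²=4 ≤ ρ²=29; F_rep = 33·(0,-2)/4² = (0.0000,-4.1250)
o3: d²=100 > ρ²=29 → inactive
o4: d²=2 ≤ ρ²=29; F_rep = 33·(1,1)/2² = (8.2500,8.2500)
F = F_att + ΣF_rep = (-4.7500,9.1250)
Δp = p'−p = (-1.1875,2.2812); α = Δx/Fx = (-19/16) / (-19/4) = 1/4
check: Δy/Fy = (73/32) / (73/8) = 1/4 ✓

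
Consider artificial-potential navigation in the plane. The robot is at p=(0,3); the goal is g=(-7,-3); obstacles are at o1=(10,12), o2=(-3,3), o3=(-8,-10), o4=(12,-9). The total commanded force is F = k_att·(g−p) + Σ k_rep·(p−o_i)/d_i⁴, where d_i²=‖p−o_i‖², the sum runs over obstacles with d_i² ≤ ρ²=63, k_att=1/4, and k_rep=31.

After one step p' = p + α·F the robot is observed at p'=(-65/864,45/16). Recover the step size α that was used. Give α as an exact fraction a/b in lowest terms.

α = 1/8

F_att = 1/4·(g−p) = 1/4·(-7,-6) = (-1.7500,-1.5000)
o1: d²=181 > ρ²=63 → inactive
o2: d²=9 ≤ ρ²=63; F_rep = 31·(3,0)/9² = (1.1481,0.0000)
o3: d²=233 > ρ²=63 → inactive
o4: d²=288 > ρ²=63 → inactive
F = F_att + ΣF_rep = (-0.6019,-1.5000)
Δp = p'−p = (-0.0752,-0.1875); α = Δx/Fx = (-65/864) / (-65/108) = 1/8
check: Δy/Fy = (-3/16) / (-3/2) = 1/8 ✓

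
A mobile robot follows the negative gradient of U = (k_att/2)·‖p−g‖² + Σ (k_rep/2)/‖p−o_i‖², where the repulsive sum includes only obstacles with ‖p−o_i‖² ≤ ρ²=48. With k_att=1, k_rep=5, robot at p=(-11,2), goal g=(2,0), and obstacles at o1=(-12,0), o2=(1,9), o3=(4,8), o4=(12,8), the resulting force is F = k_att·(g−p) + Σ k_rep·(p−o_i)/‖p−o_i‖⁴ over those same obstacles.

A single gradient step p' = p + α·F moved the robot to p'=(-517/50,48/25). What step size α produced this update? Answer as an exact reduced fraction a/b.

α = 1/20

F_att = 1·(g−p) = 1·(13,-2) = (13.0000,-2.0000)
o1: d²=5 ≤ ρ²=48; F_rep = 5·(1,2)/5² = (0.2000,0.4000)
o2: d²=193 > ρ²=48 → inactive
o3: d²=261 > ρ²=48 → inactive
o4: d²=565 > ρ²=48 → inactive
F = F_att + ΣF_rep = (13.2000,-1.6000)
Δp = p'−p = (0.6600,-0.0800); α = Δx/Fx = (33/50) / (66/5) = 1/20
check: Δy/Fy = (-2/25) / (-8/5) = 1/20 ✓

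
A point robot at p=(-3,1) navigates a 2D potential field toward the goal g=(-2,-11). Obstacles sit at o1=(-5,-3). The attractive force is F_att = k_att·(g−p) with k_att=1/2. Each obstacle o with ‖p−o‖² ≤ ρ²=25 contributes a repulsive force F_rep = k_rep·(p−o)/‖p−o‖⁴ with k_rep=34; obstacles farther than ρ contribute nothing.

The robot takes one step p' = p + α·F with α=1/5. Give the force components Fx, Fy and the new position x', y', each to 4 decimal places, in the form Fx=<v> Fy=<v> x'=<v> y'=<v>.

Fx=0.6700 Fy=-5.6600 x'=-2.8660 y'=-0.1320

F_att = 1/2·(g−p) = 1/2·(1,-12) = (0.5000,-6.0000)
o1: d²=20 ≤ ρ²=25; F_rep = 34·(2,4)/20² = (0.1700,0.3400)
F = F_att + ΣF_rep = (0.6700,-5.6600)
p' = p + 1/5·F = (-2.8660,-0.1320)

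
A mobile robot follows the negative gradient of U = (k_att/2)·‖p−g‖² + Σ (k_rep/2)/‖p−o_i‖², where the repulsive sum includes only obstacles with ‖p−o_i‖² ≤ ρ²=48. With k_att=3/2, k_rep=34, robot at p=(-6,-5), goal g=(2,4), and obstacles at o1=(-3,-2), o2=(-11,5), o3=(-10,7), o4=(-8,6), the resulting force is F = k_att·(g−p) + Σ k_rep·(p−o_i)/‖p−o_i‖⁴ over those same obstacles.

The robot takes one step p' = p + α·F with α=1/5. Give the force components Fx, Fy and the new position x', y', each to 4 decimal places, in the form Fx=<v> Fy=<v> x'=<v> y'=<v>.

Fx=11.6852 Fy=13.1852 x'=-3.6630 y'=-2.3630

F_att = 3/2·(g−p) = 3/2·(8,9) = (12.0000,13.5000)
o1: d²=18 ≤ ρ²=48; F_rep = 34·(-3,-3)/18² = (-0.3148,-0.3148)
o2: d²=125 > ρ²=48 → inactive
o3: d²=160 > ρ²=48 → inactive
o4: d²=125 > ρ²=48 → inactive
F = F_att + ΣF_rep = (11.6852,13.1852)
p' = p + 1/5·F = (-3.6630,-2.3630)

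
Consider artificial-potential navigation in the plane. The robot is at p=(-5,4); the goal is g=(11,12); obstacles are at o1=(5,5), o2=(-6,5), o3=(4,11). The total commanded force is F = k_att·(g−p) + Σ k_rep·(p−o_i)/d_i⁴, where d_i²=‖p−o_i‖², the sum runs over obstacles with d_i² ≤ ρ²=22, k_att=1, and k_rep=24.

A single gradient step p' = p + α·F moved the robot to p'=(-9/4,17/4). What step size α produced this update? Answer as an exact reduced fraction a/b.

α = 1/8

F_att = 1·(g−p) = 1·(16,8) = (16.0000,8.0000)
o1: d²=101 > ρ²=22 → inactive
o2: d²=2 ≤ ρ²=22; F_rep = 24·(1,-1)/2² = (6.0000,-6.0000)
o3: d²=130 > ρ²=22 → inactive
F = F_att + ΣF_rep = (22.0000,2.0000)
Δp = p'−p = (2.7500,0.2500); α = Δx/Fx = (11/4) / (22) = 1/8
check: Δy/Fy = (1/4) / (2) = 1/8 ✓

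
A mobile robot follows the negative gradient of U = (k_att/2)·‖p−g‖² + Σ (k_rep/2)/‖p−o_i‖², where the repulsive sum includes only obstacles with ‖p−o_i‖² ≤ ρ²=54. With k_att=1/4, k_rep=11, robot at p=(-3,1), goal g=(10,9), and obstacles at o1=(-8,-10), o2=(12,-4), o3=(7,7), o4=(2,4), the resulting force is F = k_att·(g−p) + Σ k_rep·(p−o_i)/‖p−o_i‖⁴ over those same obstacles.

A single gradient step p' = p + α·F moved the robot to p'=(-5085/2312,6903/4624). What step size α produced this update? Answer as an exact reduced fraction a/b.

α = 1/4

F_att = 1/4·(g−p) = 1/4·(13,8) = (3.2500,2.0000)
o1: d²=146 > ρ²=54 → inactive
o2: d²=250 > ρ²=54 → inactive
o3: d²=136 > ρ²=54 → inactive
o4: d²=34 ≤ ρ²=54; F_rep = 11·(-5,-3)/34² = (-0.0476,-0.0285)
F = F_att + ΣF_rep = (3.2024,1.9715)
Δp = p'−p = (0.8006,0.4929); α = Δx/Fx = (1851/2312) / (1851/578) = 1/4
check: Δy/Fy = (2279/4624) / (2279/1156) = 1/4 ✓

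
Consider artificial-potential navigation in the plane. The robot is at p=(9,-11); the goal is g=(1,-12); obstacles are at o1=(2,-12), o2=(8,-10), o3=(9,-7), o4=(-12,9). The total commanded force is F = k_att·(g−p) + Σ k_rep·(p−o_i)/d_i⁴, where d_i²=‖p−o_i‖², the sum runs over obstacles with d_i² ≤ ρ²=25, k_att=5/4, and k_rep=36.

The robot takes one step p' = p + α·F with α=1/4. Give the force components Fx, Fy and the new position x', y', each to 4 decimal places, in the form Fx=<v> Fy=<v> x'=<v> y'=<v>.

F_att = 5/4·(g−p) = 5/4·(-8,-1) = (-10.0000,-1.2500)
o1: d²=50 > ρ²=25 → inactive
o2: d²=2 ≤ ρ²=25; F_rep = 36·(1,-1)/2² = (9.0000,-9.0000)
o3: d²=16 ≤ ρ²=25; F_rep = 36·(0,-4)/16² = (0.0000,-0.5625)
o4: d²=841 > ρ²=25 → inactive
F = F_att + ΣF_rep = (-1.0000,-10.8125)
p' = p + 1/4·F = (8.7500,-13.7031)

Fx=-1.0000 Fy=-10.8125 x'=8.7500 y'=-13.7031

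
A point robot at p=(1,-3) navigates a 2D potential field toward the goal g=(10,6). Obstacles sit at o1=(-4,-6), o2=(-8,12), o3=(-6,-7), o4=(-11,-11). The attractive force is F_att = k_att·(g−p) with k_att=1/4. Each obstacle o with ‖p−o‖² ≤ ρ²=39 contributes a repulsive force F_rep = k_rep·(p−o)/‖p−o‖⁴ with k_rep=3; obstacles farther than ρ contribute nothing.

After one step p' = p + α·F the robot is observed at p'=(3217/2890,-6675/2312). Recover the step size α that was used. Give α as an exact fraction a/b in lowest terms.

α = 1/20

F_att = 1/4·(g−p) = 1/4·(9,9) = (2.2500,2.2500)
o1: d²=34 ≤ ρ²=39; F_rep = 3·(5,3)/34² = (0.0130,0.0078)
o2: d²=306 > ρ²=39 → inactive
o3: d²=65 > ρ²=39 → inactive
o4: d²=208 > ρ²=39 → inactive
F = F_att + ΣF_rep = (2.2630,2.2578)
Δp = p'−p = (0.1131,0.1129); α = Δx/Fx = (327/2890) / (654/289) = 1/20
check: Δy/Fy = (261/2312) / (1305/578) = 1/20 ✓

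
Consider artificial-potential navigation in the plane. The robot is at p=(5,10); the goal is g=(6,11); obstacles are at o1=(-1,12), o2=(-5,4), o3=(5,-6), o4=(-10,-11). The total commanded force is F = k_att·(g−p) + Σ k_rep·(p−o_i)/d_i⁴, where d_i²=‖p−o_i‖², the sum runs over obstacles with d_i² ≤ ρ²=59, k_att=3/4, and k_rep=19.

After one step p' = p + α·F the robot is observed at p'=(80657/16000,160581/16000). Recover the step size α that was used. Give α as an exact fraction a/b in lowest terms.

F_att = 3/4·(g−p) = 3/4·(1,1) = (0.7500,0.7500)
o1: d²=40 ≤ ρ²=59; F_rep = 19·(6,-2)/40² = (0.0712,-0.0238)
o2: d²=136 > ρ²=59 → inactive
o3: d²=256 > ρ²=59 → inactive
o4: d²=666 > ρ²=59 → inactive
F = F_att + ΣF_rep = (0.8213,0.7262)
Δp = p'−p = (0.0411,0.0363); α = Δx/Fx = (657/16000) / (657/800) = 1/20
check: Δy/Fy = (581/16000) / (581/800) = 1/20 ✓

α = 1/20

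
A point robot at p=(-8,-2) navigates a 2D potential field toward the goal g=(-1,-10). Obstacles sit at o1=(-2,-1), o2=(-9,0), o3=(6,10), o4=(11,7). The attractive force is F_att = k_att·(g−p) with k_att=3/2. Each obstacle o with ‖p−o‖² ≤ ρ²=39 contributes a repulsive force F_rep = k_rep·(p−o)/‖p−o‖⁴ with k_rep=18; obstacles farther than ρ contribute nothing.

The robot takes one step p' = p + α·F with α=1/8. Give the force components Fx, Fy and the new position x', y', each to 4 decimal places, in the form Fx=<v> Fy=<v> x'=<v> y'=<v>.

Fx=11.1411 Fy=-13.4531 x'=-6.6074 y'=-3.6816

F_att = 3/2·(g−p) = 3/2·(7,-8) = (10.5000,-12.0000)
o1: d²=37 ≤ ρ²=39; F_rep = 18·(-6,-1)/37² = (-0.0789,-0.0131)
o2: d²=5 ≤ ρ²=39; F_rep = 18·(1,-2)/5² = (0.7200,-1.4400)
o3: d²=340 > ρ²=39 → inactive
o4: d²=442 > ρ²=39 → inactive
F = F_att + ΣF_rep = (11.1411,-13.4531)
p' = p + 1/8·F = (-6.6074,-3.6816)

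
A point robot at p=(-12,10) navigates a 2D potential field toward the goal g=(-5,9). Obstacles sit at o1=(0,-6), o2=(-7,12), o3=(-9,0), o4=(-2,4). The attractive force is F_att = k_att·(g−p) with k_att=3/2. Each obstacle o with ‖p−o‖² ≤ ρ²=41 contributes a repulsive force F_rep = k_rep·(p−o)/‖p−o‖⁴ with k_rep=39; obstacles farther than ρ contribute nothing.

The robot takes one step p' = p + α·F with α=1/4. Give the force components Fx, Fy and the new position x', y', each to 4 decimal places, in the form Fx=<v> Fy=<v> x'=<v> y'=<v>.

Fx=10.2681 Fy=-1.5927 x'=-9.4330 y'=9.6018

F_att = 3/2·(g−p) = 3/2·(7,-1) = (10.5000,-1.5000)
o1: d²=400 > ρ²=41 → inactive
o2: d²=29 ≤ ρ²=41; F_rep = 39·(-5,-2)/29² = (-0.2319,-0.0927)
o3: d²=109 > ρ²=41 → inactive
o4: d²=136 > ρ²=41 → inactive
F = F_att + ΣF_rep = (10.2681,-1.5927)
p' = p + 1/4·F = (-9.4330,9.6018)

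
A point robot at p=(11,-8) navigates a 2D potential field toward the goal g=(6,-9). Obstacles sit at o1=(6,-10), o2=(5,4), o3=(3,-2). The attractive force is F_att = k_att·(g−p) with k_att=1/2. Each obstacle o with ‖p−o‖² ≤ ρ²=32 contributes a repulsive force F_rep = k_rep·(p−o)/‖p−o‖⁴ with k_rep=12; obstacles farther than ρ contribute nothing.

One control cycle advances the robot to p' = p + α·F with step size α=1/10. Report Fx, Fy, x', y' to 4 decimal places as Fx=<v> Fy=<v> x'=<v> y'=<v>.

Fx=-2.4287 Fy=-0.4715 x'=10.7571 y'=-8.0471

F_att = 1/2·(g−p) = 1/2·(-5,-1) = (-2.5000,-0.5000)
o1: d²=29 ≤ ρ²=32; F_rep = 12·(5,2)/29² = (0.0713,0.0285)
o2: d²=180 > ρ²=32 → inactive
o3: d²=100 > ρ²=32 → inactive
F = F_att + ΣF_rep = (-2.4287,-0.4715)
p' = p + 1/10·F = (10.7571,-8.0471)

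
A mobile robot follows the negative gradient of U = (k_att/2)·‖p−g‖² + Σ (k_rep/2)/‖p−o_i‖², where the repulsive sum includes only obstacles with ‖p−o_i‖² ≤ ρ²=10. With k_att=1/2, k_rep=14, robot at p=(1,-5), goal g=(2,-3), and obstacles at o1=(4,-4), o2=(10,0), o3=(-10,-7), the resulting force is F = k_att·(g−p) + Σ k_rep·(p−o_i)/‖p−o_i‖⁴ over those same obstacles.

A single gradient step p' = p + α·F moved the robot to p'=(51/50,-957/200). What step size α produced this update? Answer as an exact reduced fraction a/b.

F_att = 1/2·(g−p) = 1/2·(1,2) = (0.5000,1.0000)
o1: d²=10 ≤ ρ²=10; F_rep = 14·(-3,-1)/10² = (-0.4200,-0.1400)
o2: d²=106 > ρ²=10 → inactive
o3: d²=125 > ρ²=10 → inactive
F = F_att + ΣF_rep = (0.0800,0.8600)
Δp = p'−p = (0.0200,0.2150); α = Δx/Fx = (1/50) / (2/25) = 1/4
check: Δy/Fy = (43/200) / (43/50) = 1/4 ✓

α = 1/4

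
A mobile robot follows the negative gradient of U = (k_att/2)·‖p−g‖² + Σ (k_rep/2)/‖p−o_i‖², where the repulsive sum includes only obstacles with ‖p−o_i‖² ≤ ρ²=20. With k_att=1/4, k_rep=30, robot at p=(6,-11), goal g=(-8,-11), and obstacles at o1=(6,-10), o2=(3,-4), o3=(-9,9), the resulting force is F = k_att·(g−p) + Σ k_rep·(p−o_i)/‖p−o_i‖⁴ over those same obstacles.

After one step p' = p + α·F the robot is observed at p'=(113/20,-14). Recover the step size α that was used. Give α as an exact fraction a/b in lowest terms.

F_att = 1/4·(g−p) = 1/4·(-14,0) = (-3.5000,0.0000)
o1: d²=1 ≤ ρ²=20; F_rep = 30·(0,-1)/1² = (0.0000,-30.0000)
o2: d²=58 > ρ²=20 → inactive
o3: d²=625 > ρ²=20 → inactive
F = F_att + ΣF_rep = (-3.5000,-30.0000)
Δp = p'−p = (-0.3500,-3.0000); α = Δx/Fx = (-7/20) / (-7/2) = 1/10
check: Δy/Fy = (-3) / (-30) = 1/10 ✓

α = 1/10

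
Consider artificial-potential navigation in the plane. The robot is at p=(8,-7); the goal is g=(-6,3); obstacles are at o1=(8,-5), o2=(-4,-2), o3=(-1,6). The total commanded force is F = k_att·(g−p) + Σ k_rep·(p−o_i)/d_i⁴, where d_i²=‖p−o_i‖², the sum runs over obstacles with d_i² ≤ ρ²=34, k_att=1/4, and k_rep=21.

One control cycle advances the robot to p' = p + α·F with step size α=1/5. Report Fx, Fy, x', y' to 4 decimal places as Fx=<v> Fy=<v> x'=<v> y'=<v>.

Fx=-3.5000 Fy=-0.1250 x'=7.3000 y'=-7.0250

F_att = 1/4·(g−p) = 1/4·(-14,10) = (-3.5000,2.5000)
o1: d²=4 ≤ ρ²=34; F_rep = 21·(0,-2)/4² = (0.0000,-2.6250)
o2: d²=169 > ρ²=34 → inactive
o3: d²=250 > ρ²=34 → inactive
F = F_att + ΣF_rep = (-3.5000,-0.1250)
p' = p + 1/5·F = (7.3000,-7.0250)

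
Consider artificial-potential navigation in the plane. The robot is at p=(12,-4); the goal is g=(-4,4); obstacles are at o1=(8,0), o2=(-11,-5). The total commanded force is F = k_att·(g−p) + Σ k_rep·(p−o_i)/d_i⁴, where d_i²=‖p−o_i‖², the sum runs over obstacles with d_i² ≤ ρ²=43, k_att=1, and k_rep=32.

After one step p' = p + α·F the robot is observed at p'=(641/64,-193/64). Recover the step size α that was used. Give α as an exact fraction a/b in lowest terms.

F_att = 1·(g−p) = 1·(-16,8) = (-16.0000,8.0000)
o1: d²=32 ≤ ρ²=43; F_rep = 32·(4,-4)/32² = (0.1250,-0.1250)
o2: d²=530 > ρ²=43 → inactive
F = F_att + ΣF_rep = (-15.8750,7.8750)
Δp = p'−p = (-1.9844,0.9844); α = Δx/Fx = (-127/64) / (-127/8) = 1/8
check: Δy/Fy = (63/64) / (63/8) = 1/8 ✓

α = 1/8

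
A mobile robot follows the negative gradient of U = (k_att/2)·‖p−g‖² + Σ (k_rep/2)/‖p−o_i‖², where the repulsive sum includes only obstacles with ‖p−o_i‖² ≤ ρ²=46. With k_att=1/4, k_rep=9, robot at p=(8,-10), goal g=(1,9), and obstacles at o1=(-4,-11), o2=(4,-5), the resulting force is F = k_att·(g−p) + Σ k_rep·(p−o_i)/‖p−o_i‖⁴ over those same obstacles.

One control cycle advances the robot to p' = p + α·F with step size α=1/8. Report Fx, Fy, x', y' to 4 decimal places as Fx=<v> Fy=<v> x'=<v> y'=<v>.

F_att = 1/4·(g−p) = 1/4·(-7,19) = (-1.7500,4.7500)
o1: d²=145 > ρ²=46 → inactive
o2: d²=41 ≤ ρ²=46; F_rep = 9·(4,-5)/41² = (0.0214,-0.0268)
F = F_att + ΣF_rep = (-1.7286,4.7232)
p' = p + 1/8·F = (7.7839,-9.4096)

Fx=-1.7286 Fy=4.7232 x'=7.7839 y'=-9.4096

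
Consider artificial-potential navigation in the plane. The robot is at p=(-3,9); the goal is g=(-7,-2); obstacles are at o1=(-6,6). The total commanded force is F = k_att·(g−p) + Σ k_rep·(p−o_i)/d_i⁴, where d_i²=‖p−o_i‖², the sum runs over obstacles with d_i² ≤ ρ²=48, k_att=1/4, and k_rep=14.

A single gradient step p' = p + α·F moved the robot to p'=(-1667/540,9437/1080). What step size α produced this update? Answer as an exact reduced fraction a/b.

α = 1/10

F_att = 1/4·(g−p) = 1/4·(-4,-11) = (-1.0000,-2.7500)
o1: d²=18 ≤ ρ²=48; F_rep = 14·(3,3)/18² = (0.1296,0.1296)
F = F_att + ΣF_rep = (-0.8704,-2.6204)
Δp = p'−p = (-0.0870,-0.2620); α = Δx/Fx = (-47/540) / (-47/54) = 1/10
check: Δy/Fy = (-283/1080) / (-283/108) = 1/10 ✓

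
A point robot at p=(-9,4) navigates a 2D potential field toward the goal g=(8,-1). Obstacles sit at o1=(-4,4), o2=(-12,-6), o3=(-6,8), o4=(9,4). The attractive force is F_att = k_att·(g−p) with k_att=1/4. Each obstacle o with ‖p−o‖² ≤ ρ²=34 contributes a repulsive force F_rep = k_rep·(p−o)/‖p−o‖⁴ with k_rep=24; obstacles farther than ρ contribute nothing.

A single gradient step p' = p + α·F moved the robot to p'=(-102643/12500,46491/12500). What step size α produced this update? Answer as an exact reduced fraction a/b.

α = 1/5

F_att = 1/4·(g−p) = 1/4·(17,-5) = (4.2500,-1.2500)
o1: d²=25 ≤ ρ²=34; F_rep = 24·(-5,0)/25² = (-0.1920,0.0000)
o2: d²=109 > ρ²=34 → inactive
o3: d²=25 ≤ ρ²=34; F_rep = 24·(-3,-4)/25² = (-0.1152,-0.1536)
o4: d²=324 > ρ²=34 → inactive
F = F_att + ΣF_rep = (3.9428,-1.4036)
Δp = p'−p = (0.7886,-0.2807); α = Δx/Fx = (9857/12500) / (9857/2500) = 1/5
check: Δy/Fy = (-3509/12500) / (-3509/2500) = 1/5 ✓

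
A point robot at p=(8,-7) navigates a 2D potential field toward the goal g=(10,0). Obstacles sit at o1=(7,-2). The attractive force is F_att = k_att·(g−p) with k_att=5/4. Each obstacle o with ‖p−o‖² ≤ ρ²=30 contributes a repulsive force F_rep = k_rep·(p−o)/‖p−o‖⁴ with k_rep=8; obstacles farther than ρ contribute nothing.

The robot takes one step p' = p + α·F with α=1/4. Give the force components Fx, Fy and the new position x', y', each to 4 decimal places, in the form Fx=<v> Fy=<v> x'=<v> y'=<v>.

F_att = 5/4·(g−p) = 5/4·(2,7) = (2.5000,8.7500)
o1: d²=26 ≤ ρ²=30; F_rep = 8·(1,-5)/26² = (0.0118,-0.0592)
F = F_att + ΣF_rep = (2.5118,8.6908)
p' = p + 1/4·F = (8.6280,-4.8273)

Fx=2.5118 Fy=8.6908 x'=8.6280 y'=-4.8273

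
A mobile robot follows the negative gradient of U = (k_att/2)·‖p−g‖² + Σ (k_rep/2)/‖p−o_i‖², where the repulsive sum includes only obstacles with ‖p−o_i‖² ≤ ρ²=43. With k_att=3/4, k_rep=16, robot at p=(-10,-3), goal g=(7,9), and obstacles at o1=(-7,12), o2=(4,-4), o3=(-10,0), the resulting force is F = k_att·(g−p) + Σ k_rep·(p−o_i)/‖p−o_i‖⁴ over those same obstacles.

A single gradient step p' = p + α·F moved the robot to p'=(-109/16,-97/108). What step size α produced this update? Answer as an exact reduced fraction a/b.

F_att = 3/4·(g−p) = 3/4·(17,12) = (12.7500,9.0000)
o1: d²=234 > ρ²=43 → inactive
o2: d²=197 > ρ²=43 → inactive
o3: d²=9 ≤ ρ²=43; F_rep = 16·(0,-3)/9² = (0.0000,-0.5926)
F = F_att + ΣF_rep = (12.7500,8.4074)
Δp = p'−p = (3.1875,2.1019); α = Δx/Fx = (51/16) / (51/4) = 1/4
check: Δy/Fy = (227/108) / (227/27) = 1/4 ✓

α = 1/4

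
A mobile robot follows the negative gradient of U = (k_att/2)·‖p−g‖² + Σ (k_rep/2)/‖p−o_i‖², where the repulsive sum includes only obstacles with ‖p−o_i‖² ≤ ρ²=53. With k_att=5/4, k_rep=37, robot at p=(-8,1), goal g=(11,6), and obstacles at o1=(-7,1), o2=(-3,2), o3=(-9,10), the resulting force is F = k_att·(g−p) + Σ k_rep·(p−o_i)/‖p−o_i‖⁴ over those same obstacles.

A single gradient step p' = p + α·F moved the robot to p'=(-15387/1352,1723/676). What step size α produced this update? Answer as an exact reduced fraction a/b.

α = 1/4

F_att = 5/4·(g−p) = 5/4·(19,5) = (23.7500,6.2500)
o1: d²=1 ≤ ρ²=53; F_rep = 37·(-1,0)/1² = (-37.0000,0.0000)
o2: d²=26 ≤ ρ²=53; F_rep = 37·(-5,-1)/26² = (-0.2737,-0.0547)
o3: d²=82 > ρ²=53 → inactive
F = F_att + ΣF_rep = (-13.5237,6.1953)
Δp = p'−p = (-3.3809,1.5488); α = Δx/Fx = (-4571/1352) / (-4571/338) = 1/4
check: Δy/Fy = (1047/676) / (1047/169) = 1/4 ✓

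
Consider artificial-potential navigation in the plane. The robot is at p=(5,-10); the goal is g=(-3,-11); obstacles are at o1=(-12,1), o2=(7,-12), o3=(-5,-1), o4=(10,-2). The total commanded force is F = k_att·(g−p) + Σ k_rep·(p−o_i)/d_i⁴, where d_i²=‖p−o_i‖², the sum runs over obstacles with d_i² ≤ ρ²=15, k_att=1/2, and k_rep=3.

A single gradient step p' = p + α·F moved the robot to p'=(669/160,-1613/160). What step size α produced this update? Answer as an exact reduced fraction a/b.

F_att = 1/2·(g−p) = 1/2·(-8,-1) = (-4.0000,-0.5000)
o1: d²=410 > ρ²=15 → inactive
o2: d²=8 ≤ ρ²=15; F_rep = 3·(-2,2)/8² = (-0.0938,0.0938)
o3: d²=181 > ρ²=15 → inactive
o4: d²=89 > ρ²=15 → inactive
F = F_att + ΣF_rep = (-4.0938,-0.4062)
Δp = p'−p = (-0.8187,-0.0813); α = Δx/Fx = (-131/160) / (-131/32) = 1/5
check: Δy/Fy = (-13/160) / (-13/32) = 1/5 ✓

α = 1/5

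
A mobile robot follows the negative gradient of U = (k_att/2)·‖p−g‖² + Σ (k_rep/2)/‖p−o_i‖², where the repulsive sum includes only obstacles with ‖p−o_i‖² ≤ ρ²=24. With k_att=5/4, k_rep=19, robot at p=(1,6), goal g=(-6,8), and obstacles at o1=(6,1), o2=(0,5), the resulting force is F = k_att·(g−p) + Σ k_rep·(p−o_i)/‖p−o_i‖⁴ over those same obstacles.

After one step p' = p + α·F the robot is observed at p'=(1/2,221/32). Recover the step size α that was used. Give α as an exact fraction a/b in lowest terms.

F_att = 5/4·(g−p) = 5/4·(-7,2) = (-8.7500,2.5000)
o1: d²=50 > ρ²=24 → inactive
o2: d²=2 ≤ ρ²=24; F_rep = 19·(1,1)/2² = (4.7500,4.7500)
F = F_att + ΣF_rep = (-4.0000,7.2500)
Δp = p'−p = (-0.5000,0.9062); α = Δx/Fx = (-1/2) / (-4) = 1/8
check: Δy/Fy = (29/32) / (29/4) = 1/8 ✓

α = 1/8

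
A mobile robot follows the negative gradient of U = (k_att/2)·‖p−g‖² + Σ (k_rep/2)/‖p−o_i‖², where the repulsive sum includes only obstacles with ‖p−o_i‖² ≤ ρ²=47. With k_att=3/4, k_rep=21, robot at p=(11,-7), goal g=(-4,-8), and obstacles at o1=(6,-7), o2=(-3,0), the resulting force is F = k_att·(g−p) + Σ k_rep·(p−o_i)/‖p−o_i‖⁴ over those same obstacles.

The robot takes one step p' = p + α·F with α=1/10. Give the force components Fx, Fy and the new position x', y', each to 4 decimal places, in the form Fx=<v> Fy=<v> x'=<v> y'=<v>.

Fx=-11.0820 Fy=-0.7500 x'=9.8918 y'=-7.0750

F_att = 3/4·(g−p) = 3/4·(-15,-1) = (-11.2500,-0.7500)
o1: d²=25 ≤ ρ²=47; F_rep = 21·(5,0)/25² = (0.1680,0.0000)
o2: d²=245 > ρ²=47 → inactive
F = F_att + ΣF_rep = (-11.0820,-0.7500)
p' = p + 1/10·F = (9.8918,-7.0750)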